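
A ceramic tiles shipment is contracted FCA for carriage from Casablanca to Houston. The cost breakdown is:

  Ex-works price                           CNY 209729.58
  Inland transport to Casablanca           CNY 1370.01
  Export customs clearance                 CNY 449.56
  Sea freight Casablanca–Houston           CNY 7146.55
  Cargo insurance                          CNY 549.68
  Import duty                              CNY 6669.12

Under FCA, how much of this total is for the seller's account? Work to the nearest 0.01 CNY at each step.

FCA: the seller delivers export-cleared goods to the carrier; the buyer bears costs from that point.
Seller's account: goods 209729.58 + inland to port 1370.01 + export clearance 449.56 = 211549.15
Buyer's account: freight 7146.55 + insurance 549.68 + duty 6669.12 = 14365.35

Seller's account: CNY 211549.15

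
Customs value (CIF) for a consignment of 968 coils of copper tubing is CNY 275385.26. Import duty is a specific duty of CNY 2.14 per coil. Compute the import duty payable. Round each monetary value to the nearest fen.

Import duty = 968 × 2.14 = 2071.52

Import duty: CNY 2071.52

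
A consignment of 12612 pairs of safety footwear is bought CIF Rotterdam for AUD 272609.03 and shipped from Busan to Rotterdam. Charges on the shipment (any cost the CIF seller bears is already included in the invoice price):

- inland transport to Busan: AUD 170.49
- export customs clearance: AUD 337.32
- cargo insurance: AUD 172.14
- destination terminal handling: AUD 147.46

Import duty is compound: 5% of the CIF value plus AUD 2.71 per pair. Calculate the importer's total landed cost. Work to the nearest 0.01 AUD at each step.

CIF: the seller pays costs through ocean freight and marine insurance to the destination port.
Already in the invoice (seller's account under CIF): inland to port, export clearance, insurance — exclude.
The CIF price already equals the CIF value: 272609.03
Ad valorem component: 272609.03 × 5% = 13630.45
Specific component: 12612 × 2.71 = 34178.52
Import duty = 13630.45 + 34178.52 = 47808.97
Buyer bears: destination terminal 147.46 + duty 47808.97 = 47956.43
Landed cost = invoice 272609.03 + 47956.43 = 320565.46

Total landed cost: AUD 320565.46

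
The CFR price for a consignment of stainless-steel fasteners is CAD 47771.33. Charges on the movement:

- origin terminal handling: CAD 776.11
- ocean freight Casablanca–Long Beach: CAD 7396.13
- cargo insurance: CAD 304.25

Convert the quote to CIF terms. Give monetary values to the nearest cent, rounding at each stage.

CIF price: CAD 48075.58

Not relevant to the conversion: freight, origin terminal — on the seller under both CFR and CIF; already in the CFR price and stays in the CIF price.
From CFR to CIF, the seller additionally bears: insurance.
CIF price = 47771.33 + 304.25 = 48075.58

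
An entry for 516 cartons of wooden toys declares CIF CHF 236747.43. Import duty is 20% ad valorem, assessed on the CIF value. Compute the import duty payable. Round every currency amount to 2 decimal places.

Import duty = 236747.43 × 20% = 47349.49

Import duty: CHF 47349.49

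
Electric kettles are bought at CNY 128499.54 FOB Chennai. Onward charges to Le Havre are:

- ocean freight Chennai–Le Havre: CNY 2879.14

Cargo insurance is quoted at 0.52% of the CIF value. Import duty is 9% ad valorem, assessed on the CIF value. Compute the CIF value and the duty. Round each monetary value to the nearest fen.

Let C be the CIF value. C = FOB price + freight + 0.52% × C
C − 0.52% × C = 128499.54 + 2879.14
0.9948 × C = 131378.68
C = 131378.68 / 0.9948 = 132065.42
Insurance premium = 0.52% × 132065.42 = 686.74
Import duty = 132065.42 × 9% = 11885.89

CIF value: CNY 132065.42; import duty: CNY 11885.89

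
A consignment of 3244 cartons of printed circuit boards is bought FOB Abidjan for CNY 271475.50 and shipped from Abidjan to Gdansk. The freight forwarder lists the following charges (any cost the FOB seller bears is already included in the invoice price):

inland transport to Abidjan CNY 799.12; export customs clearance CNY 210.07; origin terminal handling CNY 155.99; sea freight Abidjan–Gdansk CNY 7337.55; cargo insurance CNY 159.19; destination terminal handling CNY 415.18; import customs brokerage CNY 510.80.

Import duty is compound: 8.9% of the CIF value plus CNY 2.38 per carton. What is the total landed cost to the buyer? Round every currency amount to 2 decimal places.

FOB: the seller bears costs until goods are on board at the origin port; the buyer bears freight, insurance and all costs thereafter.
Already in the invoice (seller's account under FOB): inland to port, export clearance, origin terminal — exclude.
CIF value = FOB price + freight + insurance = 271475.50 + 7337.55 + 159.19 = 278972.24
Ad valorem component: 278972.24 × 8.9% = 24828.53
Specific component: 3244 × 2.38 = 7720.72
Import duty = 24828.53 + 7720.72 = 32549.25
Buyer bears: freight 7337.55 + insurance 159.19 + destination terminal 415.18 + brokerage 510.80 + duty 32549.25 = 40971.97
Landed cost = invoice 271475.50 + 40971.97 = 312447.47

Total landed cost: CNY 312447.47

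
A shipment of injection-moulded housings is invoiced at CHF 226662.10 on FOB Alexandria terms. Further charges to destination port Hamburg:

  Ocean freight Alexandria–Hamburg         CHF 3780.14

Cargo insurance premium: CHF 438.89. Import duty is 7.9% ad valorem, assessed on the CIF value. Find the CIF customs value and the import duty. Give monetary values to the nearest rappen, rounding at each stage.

CIF value: CHF 230881.13; import duty: CHF 18239.61

CIF = FOB price + freight + insurance
CIF = 226662.10 + 3780.14 + 438.89 = 230881.13
Import duty = 230881.13 × 7.9% = 18239.61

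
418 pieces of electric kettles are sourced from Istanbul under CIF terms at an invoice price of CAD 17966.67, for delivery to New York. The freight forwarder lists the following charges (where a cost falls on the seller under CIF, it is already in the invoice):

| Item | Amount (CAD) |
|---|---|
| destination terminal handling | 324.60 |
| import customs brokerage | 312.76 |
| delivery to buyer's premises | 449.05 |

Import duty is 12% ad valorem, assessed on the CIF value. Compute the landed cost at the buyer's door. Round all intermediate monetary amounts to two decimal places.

CIF: the seller pays costs through ocean freight and marine insurance to the destination port.
The CIF price already equals the CIF value: 17966.67
Import duty = 17966.67 × 12% = 2156.00
Buyer bears: destination terminal 324.60 + brokerage 312.76 + delivery 449.05 + duty 2156.00 = 3242.41
Landed cost = invoice 17966.67 + 3242.41 = 21209.08

Total landed cost: CAD 21209.08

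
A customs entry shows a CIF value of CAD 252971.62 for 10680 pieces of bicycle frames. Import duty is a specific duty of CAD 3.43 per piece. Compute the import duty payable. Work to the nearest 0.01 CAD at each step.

Import duty = 10680 × 3.43 = 36632.40

Import duty: CAD 36632.40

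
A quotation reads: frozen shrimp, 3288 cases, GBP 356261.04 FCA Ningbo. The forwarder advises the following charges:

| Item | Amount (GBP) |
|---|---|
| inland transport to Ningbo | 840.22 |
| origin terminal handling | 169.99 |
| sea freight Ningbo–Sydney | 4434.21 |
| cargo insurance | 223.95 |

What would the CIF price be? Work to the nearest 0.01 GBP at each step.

CIF price: GBP 361089.19

Not relevant to the conversion: inland to port — on the seller under both FCA and CIF; already in the FCA price and stays in the CIF price.
From FCA to CIF, the seller additionally bears: origin terminal, freight, insurance.
CIF price = 356261.04 + 169.99 + 4434.21 + 223.95 = 361089.19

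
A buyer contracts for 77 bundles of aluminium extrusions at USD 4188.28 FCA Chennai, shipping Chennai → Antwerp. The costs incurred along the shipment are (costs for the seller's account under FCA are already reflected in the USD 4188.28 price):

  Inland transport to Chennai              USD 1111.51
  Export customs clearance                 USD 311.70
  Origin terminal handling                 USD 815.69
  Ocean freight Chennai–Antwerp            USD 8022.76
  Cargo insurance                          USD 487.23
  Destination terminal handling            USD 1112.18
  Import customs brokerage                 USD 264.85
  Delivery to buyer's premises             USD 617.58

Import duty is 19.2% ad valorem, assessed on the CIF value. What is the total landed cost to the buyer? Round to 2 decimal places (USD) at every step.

Total landed cost: USD 18103.25

FCA: the seller delivers export-cleared goods to the carrier; the buyer bears costs from that point.
Already in the invoice (seller's account under FCA): inland to port, export clearance — exclude.
CIF value = FCA price + origin terminal + freight + insurance = 4188.28 + 815.69 + 8022.76 + 487.23 = 13513.96
Import duty = 13513.96 × 19.2% = 2594.68
Buyer bears: origin terminal 815.69 + freight 8022.76 + insurance 487.23 + destination terminal 1112.18 + brokerage 264.85 + delivery 617.58 + duty 2594.68 = 13914.97
Landed cost = invoice 4188.28 + 13914.97 = 18103.25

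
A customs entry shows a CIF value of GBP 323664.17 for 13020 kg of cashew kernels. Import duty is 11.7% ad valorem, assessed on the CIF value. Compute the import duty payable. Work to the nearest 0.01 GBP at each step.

Import duty = 323664.17 × 11.7% = 37868.71

Import duty: GBP 37868.71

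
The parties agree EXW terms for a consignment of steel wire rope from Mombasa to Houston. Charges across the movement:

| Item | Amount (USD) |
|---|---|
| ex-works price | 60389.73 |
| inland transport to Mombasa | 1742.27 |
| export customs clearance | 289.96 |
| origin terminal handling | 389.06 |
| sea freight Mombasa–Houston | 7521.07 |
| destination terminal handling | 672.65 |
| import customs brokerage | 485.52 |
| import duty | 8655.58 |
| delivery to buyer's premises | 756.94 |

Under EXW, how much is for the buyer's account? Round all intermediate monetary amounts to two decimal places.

EXW: the seller makes goods available at their premises; the buyer bears all onward costs.
Seller's account: goods 60389.73 = 60389.73
Buyer's account: inland to port 1742.27 + export clearance 289.96 + origin terminal 389.06 + freight 7521.07 + destination terminal 672.65 + brokerage 485.52 + duty 8655.58 + delivery 756.94 = 20513.05

Buyer's account: USD 20513.05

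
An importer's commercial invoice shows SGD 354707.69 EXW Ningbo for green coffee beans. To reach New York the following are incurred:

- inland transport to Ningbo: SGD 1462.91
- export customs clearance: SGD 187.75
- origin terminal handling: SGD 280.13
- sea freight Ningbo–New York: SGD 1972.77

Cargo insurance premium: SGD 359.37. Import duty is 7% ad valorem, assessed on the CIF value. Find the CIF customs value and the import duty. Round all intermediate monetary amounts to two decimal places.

CIF value: SGD 358970.62; import duty: SGD 25127.94

CIF = EXW price + pre-shipment costs + freight + insurance
CIF = 354707.69 + 1462.91 + 187.75 + 280.13 + 1972.77 + 359.37 = 358970.62
Import duty = 358970.62 × 7% = 25127.94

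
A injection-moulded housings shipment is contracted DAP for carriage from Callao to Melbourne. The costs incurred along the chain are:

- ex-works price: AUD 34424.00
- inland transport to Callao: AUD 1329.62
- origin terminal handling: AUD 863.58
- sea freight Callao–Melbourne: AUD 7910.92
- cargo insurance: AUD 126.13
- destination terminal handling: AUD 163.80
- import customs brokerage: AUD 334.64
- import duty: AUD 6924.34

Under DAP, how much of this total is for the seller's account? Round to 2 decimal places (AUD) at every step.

DAP: the seller bears all costs to the named destination except import duty and clearance.
Seller's account: goods 34424.00 + inland to port 1329.62 + origin terminal 863.58 + freight 7910.92 + insurance 126.13 + destination terminal 163.80 = 44818.05
Buyer's account: brokerage 334.64 + duty 6924.34 = 7258.98

Seller's account: AUD 44818.05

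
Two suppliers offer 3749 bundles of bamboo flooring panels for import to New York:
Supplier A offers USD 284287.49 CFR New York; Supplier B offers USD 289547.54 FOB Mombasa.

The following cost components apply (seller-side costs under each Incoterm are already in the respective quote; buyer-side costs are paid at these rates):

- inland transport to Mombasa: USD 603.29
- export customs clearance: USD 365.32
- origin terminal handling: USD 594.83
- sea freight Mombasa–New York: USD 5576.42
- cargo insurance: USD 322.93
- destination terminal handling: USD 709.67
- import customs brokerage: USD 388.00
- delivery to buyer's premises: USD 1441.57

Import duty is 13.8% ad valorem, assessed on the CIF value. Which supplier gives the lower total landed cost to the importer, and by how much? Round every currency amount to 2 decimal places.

Supplier A is cheaper by USD 12331.90

Supplier A (CFR):
CIF value = CFR price + insurance = 284287.49 + 322.93 = 284610.42
Import duty = 284610.42 × 13.8% = 39276.24
Buyer bears (A): 322.93 + 709.67 + 388.00 + 1441.57 = 2862.17
Landed cost (A) = invoice 284287.49 + 2862.17 + duty 39276.24 = 326425.90
Supplier B (FOB):
CIF value = FOB price + freight + insurance = 289547.54 + 5576.42 + 322.93 = 295446.89
Import duty = 295446.89 × 13.8% = 40771.67
Buyer bears (B): 5576.42 + 322.93 + 709.67 + 388.00 + 1441.57 = 8438.59
Landed cost (B) = invoice 289547.54 + 8438.59 + duty 40771.67 = 338757.80
Difference = |326425.90 − 338757.80| = 12331.90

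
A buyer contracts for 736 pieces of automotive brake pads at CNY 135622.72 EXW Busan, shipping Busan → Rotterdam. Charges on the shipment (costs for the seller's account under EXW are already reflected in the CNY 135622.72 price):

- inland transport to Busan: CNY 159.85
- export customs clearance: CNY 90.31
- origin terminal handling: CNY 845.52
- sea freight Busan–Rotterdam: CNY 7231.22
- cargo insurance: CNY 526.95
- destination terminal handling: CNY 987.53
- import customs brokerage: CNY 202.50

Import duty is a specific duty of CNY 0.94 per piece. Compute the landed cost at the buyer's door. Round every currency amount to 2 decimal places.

Total landed cost: CNY 146358.44

EXW: the seller makes goods available at their premises; the buyer bears all onward costs.
CIF value = EXW price + inland to port + export clearance + origin terminal + freight + insurance = 135622.72 + 159.85 + 90.31 + 845.52 + 7231.22 + 526.95 = 144476.57
Import duty = 736 × 0.94 = 691.84
Buyer bears: inland to port 159.85 + export clearance 90.31 + origin terminal 845.52 + freight 7231.22 + insurance 526.95 + destination terminal 987.53 + brokerage 202.50 + duty 691.84 = 10735.72
Landed cost = invoice 135622.72 + 10735.72 = 146358.44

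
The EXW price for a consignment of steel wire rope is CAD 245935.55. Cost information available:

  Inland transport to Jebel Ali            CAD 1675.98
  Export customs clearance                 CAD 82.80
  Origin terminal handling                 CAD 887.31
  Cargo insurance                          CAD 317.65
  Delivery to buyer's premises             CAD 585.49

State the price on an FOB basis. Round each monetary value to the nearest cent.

Not relevant to the conversion: delivery, insurance — on the buyer under both terms; not part of either seller's price.
From EXW to FOB, the seller additionally bears: inland to port, export clearance, origin terminal.
FOB price = 245935.55 + 1675.98 + 82.80 + 887.31 = 248581.64

FOB price: CAD 248581.64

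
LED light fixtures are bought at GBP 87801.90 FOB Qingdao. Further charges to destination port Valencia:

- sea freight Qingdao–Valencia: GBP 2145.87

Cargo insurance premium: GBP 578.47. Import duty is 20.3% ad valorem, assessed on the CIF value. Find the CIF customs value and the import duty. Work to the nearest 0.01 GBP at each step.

CIF value: GBP 90526.24; import duty: GBP 18376.83

CIF = FOB price + freight + insurance
CIF = 87801.90 + 2145.87 + 578.47 = 90526.24
Import duty = 90526.24 × 20.3% = 18376.83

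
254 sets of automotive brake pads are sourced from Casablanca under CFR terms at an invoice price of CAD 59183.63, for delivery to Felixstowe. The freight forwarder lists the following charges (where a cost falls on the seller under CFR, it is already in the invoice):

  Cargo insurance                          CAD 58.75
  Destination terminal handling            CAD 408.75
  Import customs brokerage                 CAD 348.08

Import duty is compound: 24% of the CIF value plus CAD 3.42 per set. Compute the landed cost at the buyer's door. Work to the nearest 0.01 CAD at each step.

Total landed cost: CAD 75086.06

CFR: the seller pays costs through ocean freight to the destination port, but not insurance.
CIF value = CFR price + insurance = 59183.63 + 58.75 = 59242.38
Ad valorem component: 59242.38 × 24% = 14218.17
Specific component: 254 × 3.42 = 868.68
Import duty = 14218.17 + 868.68 = 15086.85
Buyer bears: insurance 58.75 + destination terminal 408.75 + brokerage 348.08 + duty 15086.85 = 15902.43
Landed cost = invoice 59183.63 + 15902.43 = 75086.06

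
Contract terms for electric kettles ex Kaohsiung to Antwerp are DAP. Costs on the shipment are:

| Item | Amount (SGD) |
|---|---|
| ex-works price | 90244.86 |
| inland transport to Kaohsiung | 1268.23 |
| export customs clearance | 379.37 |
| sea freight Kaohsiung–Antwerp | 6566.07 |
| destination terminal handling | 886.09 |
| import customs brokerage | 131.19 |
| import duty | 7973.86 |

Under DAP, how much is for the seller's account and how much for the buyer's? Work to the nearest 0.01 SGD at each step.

DAP: the seller bears all costs to the named destination except import duty and clearance.
Seller's account: goods 90244.86 + inland to port 1268.23 + export clearance 379.37 + freight 6566.07 + destination terminal 886.09 = 99344.62
Buyer's account: brokerage 131.19 + duty 7973.86 = 8105.05

Seller: SGD 99344.62; buyer: SGD 8105.05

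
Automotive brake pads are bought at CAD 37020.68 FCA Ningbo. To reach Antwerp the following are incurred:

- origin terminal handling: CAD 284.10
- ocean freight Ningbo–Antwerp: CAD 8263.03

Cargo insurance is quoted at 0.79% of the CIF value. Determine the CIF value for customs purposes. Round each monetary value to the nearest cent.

Let C be the CIF value. C = FCA price + pre-shipment costs + freight + 0.79% × C
C − 0.79% × C = 37020.68 + 284.10 + 8263.03
0.9921 × C = 45567.81
C = 45567.81 / 0.9921 = 45930.66
Insurance premium = 0.79% × 45930.66 = 362.85

CIF value: CAD 45930.66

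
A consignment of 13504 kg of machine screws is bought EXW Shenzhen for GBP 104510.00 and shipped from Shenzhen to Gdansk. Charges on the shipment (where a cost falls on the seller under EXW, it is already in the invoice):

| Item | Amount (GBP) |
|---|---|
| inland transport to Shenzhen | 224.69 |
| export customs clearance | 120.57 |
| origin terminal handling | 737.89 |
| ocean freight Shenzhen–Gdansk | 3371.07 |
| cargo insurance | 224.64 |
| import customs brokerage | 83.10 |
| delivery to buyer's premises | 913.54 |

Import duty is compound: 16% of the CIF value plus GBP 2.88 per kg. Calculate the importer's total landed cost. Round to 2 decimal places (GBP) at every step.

EXW: the seller makes goods available at their premises; the buyer bears all onward costs.
CIF value = EXW price + inland to port + export clearance + origin terminal + freight + insurance = 104510.00 + 224.69 + 120.57 + 737.89 + 3371.07 + 224.64 = 109188.86
Ad valorem component: 109188.86 × 16% = 17470.22
Specific component: 13504 × 2.88 = 38891.52
Import duty = 17470.22 + 38891.52 = 56361.74
Buyer bears: inland to port 224.69 + export clearance 120.57 + origin terminal 737.89 + freight 3371.07 + insurance 224.64 + brokerage 83.10 + delivery 913.54 + duty 56361.74 = 62037.24
Landed cost = invoice 104510.00 + 62037.24 = 166547.24

Total landed cost: GBP 166547.24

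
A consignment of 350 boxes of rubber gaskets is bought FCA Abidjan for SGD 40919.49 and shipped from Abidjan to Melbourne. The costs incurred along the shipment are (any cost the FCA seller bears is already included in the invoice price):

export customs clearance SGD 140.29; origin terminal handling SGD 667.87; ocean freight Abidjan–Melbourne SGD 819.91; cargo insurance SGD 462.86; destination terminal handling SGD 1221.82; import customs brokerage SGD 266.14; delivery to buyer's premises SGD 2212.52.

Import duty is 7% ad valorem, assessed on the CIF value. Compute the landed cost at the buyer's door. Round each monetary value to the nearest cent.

FCA: the seller delivers export-cleared goods to the carrier; the buyer bears costs from that point.
Already in the invoice (seller's account under FCA): export clearance — exclude.
CIF value = FCA price + origin terminal + freight + insurance = 40919.49 + 667.87 + 819.91 + 462.86 = 42870.13
Import duty = 42870.13 × 7% = 3000.91
Buyer bears: origin terminal 667.87 + freight 819.91 + insurance 462.86 + destination terminal 1221.82 + brokerage 266.14 + delivery 2212.52 + duty 3000.91 = 8652.03
Landed cost = invoice 40919.49 + 8652.03 = 49571.52

Total landed cost: SGD 49571.52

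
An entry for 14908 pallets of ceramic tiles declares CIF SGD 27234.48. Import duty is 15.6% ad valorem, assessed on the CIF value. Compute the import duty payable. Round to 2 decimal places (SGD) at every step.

Import duty = 27234.48 × 15.6% = 4248.58

Import duty: SGD 4248.58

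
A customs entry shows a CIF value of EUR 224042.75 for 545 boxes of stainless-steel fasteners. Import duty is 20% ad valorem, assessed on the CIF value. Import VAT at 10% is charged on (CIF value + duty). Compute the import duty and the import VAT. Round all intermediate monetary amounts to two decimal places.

Import duty = 224042.75 × 20% = 44808.55
VAT base = CIF + duty = 224042.75 + 44808.55 = 268851.30
Import VAT = 268851.30 × 10% = 26885.13

Import duty: EUR 44808.55; import VAT: EUR 26885.13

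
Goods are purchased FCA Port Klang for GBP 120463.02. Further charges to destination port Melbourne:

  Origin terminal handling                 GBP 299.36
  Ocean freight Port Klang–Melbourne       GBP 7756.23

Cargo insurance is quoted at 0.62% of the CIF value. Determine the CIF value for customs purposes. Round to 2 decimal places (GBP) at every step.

CIF value: GBP 129320.40

Let C be the CIF value. C = FCA price + pre-shipment costs + freight + 0.62% × C
C − 0.62% × C = 120463.02 + 299.36 + 7756.23
0.9938 × C = 128518.61
C = 128518.61 / 0.9938 = 129320.40
Insurance premium = 0.62% × 129320.40 = 801.79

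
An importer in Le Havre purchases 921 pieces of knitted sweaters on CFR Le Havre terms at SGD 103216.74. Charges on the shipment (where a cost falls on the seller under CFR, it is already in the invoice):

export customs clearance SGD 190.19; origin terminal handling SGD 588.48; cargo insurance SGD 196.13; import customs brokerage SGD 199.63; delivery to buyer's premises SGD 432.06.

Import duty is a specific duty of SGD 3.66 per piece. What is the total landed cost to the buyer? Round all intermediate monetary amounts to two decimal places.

CFR: the seller pays costs through ocean freight to the destination port, but not insurance.
Already in the invoice (seller's account under CFR): export clearance, origin terminal — exclude.
CIF value = CFR price + insurance = 103216.74 + 196.13 = 103412.87
Import duty = 921 × 3.66 = 3370.86
Buyer bears: insurance 196.13 + brokerage 199.63 + delivery 432.06 + duty 3370.86 = 4198.68
Landed cost = invoice 103216.74 + 4198.68 = 107415.42

Total landed cost: SGD 107415.42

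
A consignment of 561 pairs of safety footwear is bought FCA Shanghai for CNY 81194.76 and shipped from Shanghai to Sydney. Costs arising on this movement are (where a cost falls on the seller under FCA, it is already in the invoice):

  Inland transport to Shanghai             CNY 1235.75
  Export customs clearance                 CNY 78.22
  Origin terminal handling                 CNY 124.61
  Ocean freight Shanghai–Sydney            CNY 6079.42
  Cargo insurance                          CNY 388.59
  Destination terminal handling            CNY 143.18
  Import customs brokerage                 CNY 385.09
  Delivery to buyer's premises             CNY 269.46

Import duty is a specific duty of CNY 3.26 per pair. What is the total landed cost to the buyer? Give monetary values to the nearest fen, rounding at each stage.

FCA: the seller delivers export-cleared goods to the carrier; the buyer bears costs from that point.
Already in the invoice (seller's account under FCA): inland to port, export clearance — exclude.
CIF value = FCA price + origin terminal + freight + insurance = 81194.76 + 124.61 + 6079.42 + 388.59 = 87787.38
Import duty = 561 × 3.26 = 1828.86
Buyer bears: origin terminal 124.61 + freight 6079.42 + insurance 388.59 + destination terminal 143.18 + brokerage 385.09 + delivery 269.46 + duty 1828.86 = 9219.21
Landed cost = invoice 81194.76 + 9219.21 = 90413.97

Total landed cost: CNY 90413.97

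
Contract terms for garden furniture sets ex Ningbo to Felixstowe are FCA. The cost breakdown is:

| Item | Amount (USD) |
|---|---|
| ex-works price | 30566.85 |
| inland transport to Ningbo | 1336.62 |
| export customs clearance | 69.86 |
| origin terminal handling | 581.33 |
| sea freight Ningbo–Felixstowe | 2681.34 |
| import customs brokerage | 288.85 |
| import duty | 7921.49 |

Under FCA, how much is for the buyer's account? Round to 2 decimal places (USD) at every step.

FCA: the seller delivers export-cleared goods to the carrier; the buyer bears costs from that point.
Seller's account: goods 30566.85 + inland to port 1336.62 + export clearance 69.86 = 31973.33
Buyer's account: origin terminal 581.33 + freight 2681.34 + brokerage 288.85 + duty 7921.49 = 11473.01

Buyer's account: USD 11473.01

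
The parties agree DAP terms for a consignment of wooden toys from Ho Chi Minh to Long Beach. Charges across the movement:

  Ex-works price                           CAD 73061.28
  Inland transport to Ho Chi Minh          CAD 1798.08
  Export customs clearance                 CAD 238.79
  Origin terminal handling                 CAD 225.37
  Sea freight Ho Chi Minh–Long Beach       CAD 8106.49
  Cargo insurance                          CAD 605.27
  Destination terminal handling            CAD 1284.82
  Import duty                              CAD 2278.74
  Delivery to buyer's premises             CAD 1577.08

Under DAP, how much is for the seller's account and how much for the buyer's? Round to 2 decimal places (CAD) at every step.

DAP: the seller bears all costs to the named destination except import duty and clearance.
Seller's account: goods 73061.28 + inland to port 1798.08 + export clearance 238.79 + origin terminal 225.37 + freight 8106.49 + insurance 605.27 + destination terminal 1284.82 + delivery 1577.08 = 86897.18
Buyer's account: duty 2278.74 = 2278.74

Seller: CAD 86897.18; buyer: CAD 2278.74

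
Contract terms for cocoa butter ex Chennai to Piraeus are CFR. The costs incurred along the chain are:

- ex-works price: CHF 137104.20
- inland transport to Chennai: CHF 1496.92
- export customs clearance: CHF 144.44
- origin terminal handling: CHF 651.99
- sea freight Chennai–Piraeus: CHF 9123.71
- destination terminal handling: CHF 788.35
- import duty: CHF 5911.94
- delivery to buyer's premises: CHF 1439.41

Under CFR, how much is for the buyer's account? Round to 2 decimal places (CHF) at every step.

Buyer's account: CHF 8139.70

CFR: the seller pays costs through ocean freight to the destination port, but not insurance.
Seller's account: goods 137104.20 + inland to port 1496.92 + export clearance 144.44 + origin terminal 651.99 + freight 9123.71 = 148521.26
Buyer's account: destination terminal 788.35 + duty 5911.94 + delivery 1439.41 = 8139.70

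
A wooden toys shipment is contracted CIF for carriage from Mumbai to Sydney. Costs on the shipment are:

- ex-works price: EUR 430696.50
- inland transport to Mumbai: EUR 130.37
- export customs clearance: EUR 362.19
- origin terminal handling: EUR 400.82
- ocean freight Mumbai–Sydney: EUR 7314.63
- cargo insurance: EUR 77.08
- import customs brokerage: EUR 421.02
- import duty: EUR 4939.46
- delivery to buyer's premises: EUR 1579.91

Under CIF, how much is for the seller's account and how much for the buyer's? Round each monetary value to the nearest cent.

CIF: the seller pays costs through ocean freight and marine insurance to the destination port.
Seller's account: goods 430696.50 + inland to port 130.37 + export clearance 362.19 + origin terminal 400.82 + freight 7314.63 + insurance 77.08 = 438981.59
Buyer's account: brokerage 421.02 + duty 4939.46 + delivery 1579.91 = 6940.39

Seller: EUR 438981.59; buyer: EUR 6940.39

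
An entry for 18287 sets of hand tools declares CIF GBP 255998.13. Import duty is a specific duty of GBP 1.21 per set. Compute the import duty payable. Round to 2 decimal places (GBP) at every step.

Import duty = 18287 × 1.21 = 22127.27

Import duty: GBP 22127.27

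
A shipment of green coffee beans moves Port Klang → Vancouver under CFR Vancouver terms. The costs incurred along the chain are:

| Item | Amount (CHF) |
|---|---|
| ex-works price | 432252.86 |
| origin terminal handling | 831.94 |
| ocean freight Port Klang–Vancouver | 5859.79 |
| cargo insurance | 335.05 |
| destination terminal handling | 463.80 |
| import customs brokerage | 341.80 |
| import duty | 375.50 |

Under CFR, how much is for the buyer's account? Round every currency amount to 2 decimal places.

CFR: the seller pays costs through ocean freight to the destination port, but not insurance.
Seller's account: goods 432252.86 + origin terminal 831.94 + freight 5859.79 = 438944.59
Buyer's account: insurance 335.05 + destination terminal 463.80 + brokerage 341.80 + duty 375.50 = 1516.15

Buyer's account: CHF 1516.15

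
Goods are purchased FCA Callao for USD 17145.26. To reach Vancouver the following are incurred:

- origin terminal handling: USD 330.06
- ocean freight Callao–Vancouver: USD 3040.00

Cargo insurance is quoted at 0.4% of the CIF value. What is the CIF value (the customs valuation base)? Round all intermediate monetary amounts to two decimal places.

Let C be the CIF value. C = FCA price + pre-shipment costs + freight + 0.4% × C
C − 0.4% × C = 17145.26 + 330.06 + 3040.00
0.996 × C = 20515.32
C = 20515.32 / 0.996 = 20597.71
Insurance premium = 0.4% × 20597.71 = 82.39

CIF value: USD 20597.71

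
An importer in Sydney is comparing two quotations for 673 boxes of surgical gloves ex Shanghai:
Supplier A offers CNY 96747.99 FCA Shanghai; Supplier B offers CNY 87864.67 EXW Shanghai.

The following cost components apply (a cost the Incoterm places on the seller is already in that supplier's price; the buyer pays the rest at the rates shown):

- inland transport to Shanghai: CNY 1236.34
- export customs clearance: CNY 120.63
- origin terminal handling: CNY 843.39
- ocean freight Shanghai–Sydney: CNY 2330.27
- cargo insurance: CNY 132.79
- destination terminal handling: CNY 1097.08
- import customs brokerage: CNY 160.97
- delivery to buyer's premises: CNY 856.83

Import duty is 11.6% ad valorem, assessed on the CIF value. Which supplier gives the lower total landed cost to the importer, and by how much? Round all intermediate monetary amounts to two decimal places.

Supplier A (FCA):
CIF value = FCA price + origin terminal + freight + insurance = 96747.99 + 843.39 + 2330.27 + 132.79 = 100054.44
Import duty = 100054.44 × 11.6% = 11606.32
Buyer bears (A): 843.39 + 2330.27 + 132.79 + 1097.08 + 160.97 + 856.83 = 5421.33
Landed cost (A) = invoice 96747.99 + 5421.33 + duty 11606.32 = 113775.64
Supplier B (EXW):
CIF value = EXW price + inland to port + export clearance + origin terminal + freight + insurance = 87864.67 + 1236.34 + 120.63 + 843.39 + 2330.27 + 132.79 = 92528.09
Import duty = 92528.09 × 11.6% = 10733.26
Buyer bears (B): 1236.34 + 120.63 + 843.39 + 2330.27 + 132.79 + 1097.08 + 160.97 + 856.83 = 6778.30
Landed cost (B) = invoice 87864.67 + 6778.30 + duty 10733.26 = 105376.23
Difference = |113775.64 − 105376.23| = 8399.41

Supplier B is cheaper by CNY 8399.41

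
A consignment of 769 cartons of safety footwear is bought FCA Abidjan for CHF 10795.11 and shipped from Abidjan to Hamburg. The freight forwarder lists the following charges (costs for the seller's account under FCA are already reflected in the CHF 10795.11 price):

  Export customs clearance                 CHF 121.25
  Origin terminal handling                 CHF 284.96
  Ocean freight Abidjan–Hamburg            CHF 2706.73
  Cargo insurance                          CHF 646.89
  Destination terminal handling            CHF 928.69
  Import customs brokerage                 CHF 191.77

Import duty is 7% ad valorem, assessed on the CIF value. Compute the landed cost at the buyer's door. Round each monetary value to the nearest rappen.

Total landed cost: CHF 16564.51

FCA: the seller delivers export-cleared goods to the carrier; the buyer bears costs from that point.
Already in the invoice (seller's account under FCA): export clearance — exclude.
CIF value = FCA price + origin terminal + freight + insurance = 10795.11 + 284.96 + 2706.73 + 646.89 = 14433.69
Import duty = 14433.69 × 7% = 1010.36
Buyer bears: origin terminal 284.96 + freight 2706.73 + insurance 646.89 + destination terminal 928.69 + brokerage 191.77 + duty 1010.36 = 5769.40
Landed cost = invoice 10795.11 + 5769.40 = 16564.51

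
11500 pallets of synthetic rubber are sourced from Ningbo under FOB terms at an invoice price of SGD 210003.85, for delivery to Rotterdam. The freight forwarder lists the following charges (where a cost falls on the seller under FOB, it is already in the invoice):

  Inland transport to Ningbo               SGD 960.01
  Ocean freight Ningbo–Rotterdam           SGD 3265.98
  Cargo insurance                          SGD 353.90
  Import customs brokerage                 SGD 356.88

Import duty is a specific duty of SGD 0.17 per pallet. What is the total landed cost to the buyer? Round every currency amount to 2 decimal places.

FOB: the seller bears costs until goods are on board at the origin port; the buyer bears freight, insurance and all costs thereafter.
Already in the invoice (seller's account under FOB): inland to port — exclude.
CIF value = FOB price + freight + insurance = 210003.85 + 3265.98 + 353.90 = 213623.73
Import duty = 11500 × 0.17 = 1955.00
Buyer bears: freight 3265.98 + insurance 353.90 + brokerage 356.88 + duty 1955.00 = 5931.76
Landed cost = invoice 210003.85 + 5931.76 = 215935.61

Total landed cost: SGD 215935.61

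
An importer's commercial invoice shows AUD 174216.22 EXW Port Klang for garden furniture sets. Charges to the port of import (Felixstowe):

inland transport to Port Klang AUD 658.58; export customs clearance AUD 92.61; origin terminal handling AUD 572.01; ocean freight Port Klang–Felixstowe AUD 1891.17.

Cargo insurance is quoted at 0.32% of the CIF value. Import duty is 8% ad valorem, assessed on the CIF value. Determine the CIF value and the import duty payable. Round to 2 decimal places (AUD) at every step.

Let C be the CIF value. C = EXW price + pre-shipment costs + freight + 0.32% × C
C − 0.32% × C = 174216.22 + 658.58 + 92.61 + 572.01 + 1891.17
0.9968 × C = 177430.59
C = 177430.59 / 0.9968 = 178000.19
Insurance premium = 0.32% × 178000.19 = 569.60
Import duty = 178000.19 × 8% = 14240.02

CIF value: AUD 178000.19; import duty: AUD 14240.02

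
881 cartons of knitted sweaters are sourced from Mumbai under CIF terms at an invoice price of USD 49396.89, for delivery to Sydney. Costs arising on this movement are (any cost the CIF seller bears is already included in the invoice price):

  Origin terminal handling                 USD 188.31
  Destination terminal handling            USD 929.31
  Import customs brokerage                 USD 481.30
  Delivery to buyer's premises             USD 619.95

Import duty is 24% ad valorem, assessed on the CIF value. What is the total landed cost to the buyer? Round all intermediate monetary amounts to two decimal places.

CIF: the seller pays costs through ocean freight and marine insurance to the destination port.
Already in the invoice (seller's account under CIF): origin terminal — exclude.
The CIF price already equals the CIF value: 49396.89
Import duty = 49396.89 × 24% = 11855.25
Buyer bears: destination terminal 929.31 + brokerage 481.30 + delivery 619.95 + duty 11855.25 = 13885.81
Landed cost = invoice 49396.89 + 13885.81 = 63282.70

Total landed cost: USD 63282.70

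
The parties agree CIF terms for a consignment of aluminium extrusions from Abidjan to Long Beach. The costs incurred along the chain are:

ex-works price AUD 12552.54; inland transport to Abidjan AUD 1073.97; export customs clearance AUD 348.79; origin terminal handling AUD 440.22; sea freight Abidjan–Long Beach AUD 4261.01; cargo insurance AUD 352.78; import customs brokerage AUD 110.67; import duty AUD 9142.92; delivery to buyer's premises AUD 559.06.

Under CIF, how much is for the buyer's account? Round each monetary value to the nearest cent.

CIF: the seller pays costs through ocean freight and marine insurance to the destination port.
Seller's account: goods 12552.54 + inland to port 1073.97 + export clearance 348.79 + origin terminal 440.22 + freight 4261.01 + insurance 352.78 = 19029.31
Buyer's account: brokerage 110.67 + duty 9142.92 + delivery 559.06 = 9812.65

Buyer's account: AUD 9812.65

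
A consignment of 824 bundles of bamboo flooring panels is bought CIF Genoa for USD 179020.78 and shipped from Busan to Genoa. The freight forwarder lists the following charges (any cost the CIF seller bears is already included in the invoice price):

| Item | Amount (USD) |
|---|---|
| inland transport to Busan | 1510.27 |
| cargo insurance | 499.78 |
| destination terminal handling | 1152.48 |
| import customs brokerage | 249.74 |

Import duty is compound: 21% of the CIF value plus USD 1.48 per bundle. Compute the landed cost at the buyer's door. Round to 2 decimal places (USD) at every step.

Total landed cost: USD 219236.88

CIF: the seller pays costs through ocean freight and marine insurance to the destination port.
Already in the invoice (seller's account under CIF): inland to port, insurance — exclude.
The CIF price already equals the CIF value: 179020.78
Ad valorem component: 179020.78 × 21% = 37594.36
Specific component: 824 × 1.48 = 1219.52
Import duty = 37594.36 + 1219.52 = 38813.88
Buyer bears: destination terminal 1152.48 + brokerage 249.74 + duty 38813.88 = 40216.10
Landed cost = invoice 179020.78 + 40216.10 = 219236.88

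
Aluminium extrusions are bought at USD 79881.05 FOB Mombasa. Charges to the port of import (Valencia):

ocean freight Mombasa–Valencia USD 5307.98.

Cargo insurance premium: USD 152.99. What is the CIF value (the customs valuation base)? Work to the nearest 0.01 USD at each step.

CIF = FOB price + freight + insurance
CIF = 79881.05 + 5307.98 + 152.99 = 85342.02

CIF value: USD 85342.02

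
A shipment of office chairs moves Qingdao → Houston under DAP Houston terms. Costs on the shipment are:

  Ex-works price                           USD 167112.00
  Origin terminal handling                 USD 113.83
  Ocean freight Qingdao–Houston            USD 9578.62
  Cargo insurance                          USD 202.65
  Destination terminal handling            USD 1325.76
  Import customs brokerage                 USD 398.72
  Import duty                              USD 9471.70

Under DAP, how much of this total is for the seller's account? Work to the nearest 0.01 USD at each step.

Seller's account: USD 178332.86

DAP: the seller bears all costs to the named destination except import duty and clearance.
Seller's account: goods 167112.00 + origin terminal 113.83 + freight 9578.62 + insurance 202.65 + destination terminal 1325.76 = 178332.86
Buyer's account: brokerage 398.72 + duty 9471.70 = 9870.42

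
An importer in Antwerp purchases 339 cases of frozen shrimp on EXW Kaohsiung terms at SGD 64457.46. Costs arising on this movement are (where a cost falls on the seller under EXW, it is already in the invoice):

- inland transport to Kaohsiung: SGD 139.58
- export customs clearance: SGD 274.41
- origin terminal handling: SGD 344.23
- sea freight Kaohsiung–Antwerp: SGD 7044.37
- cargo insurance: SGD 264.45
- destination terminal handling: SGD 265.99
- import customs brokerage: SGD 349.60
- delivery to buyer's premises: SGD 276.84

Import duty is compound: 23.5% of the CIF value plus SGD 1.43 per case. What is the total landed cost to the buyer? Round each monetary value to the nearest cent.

Total landed cost: SGD 90944.96

EXW: the seller makes goods available at their premises; the buyer bears all onward costs.
CIF value = EXW price + inland to port + export clearance + origin terminal + freight + insurance = 64457.46 + 139.58 + 274.41 + 344.23 + 7044.37 + 264.45 = 72524.50
Ad valorem component: 72524.50 × 23.5% = 17043.26
Specific component: 339 × 1.43 = 484.77
Import duty = 17043.26 + 484.77 = 17528.03
Buyer bears: inland to port 139.58 + export clearance 274.41 + origin terminal 344.23 + freight 7044.37 + insurance 264.45 + destination terminal 265.99 + brokerage 349.60 + delivery 276.84 + duty 17528.03 = 26487.50
Landed cost = invoice 64457.46 + 26487.50 = 90944.96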